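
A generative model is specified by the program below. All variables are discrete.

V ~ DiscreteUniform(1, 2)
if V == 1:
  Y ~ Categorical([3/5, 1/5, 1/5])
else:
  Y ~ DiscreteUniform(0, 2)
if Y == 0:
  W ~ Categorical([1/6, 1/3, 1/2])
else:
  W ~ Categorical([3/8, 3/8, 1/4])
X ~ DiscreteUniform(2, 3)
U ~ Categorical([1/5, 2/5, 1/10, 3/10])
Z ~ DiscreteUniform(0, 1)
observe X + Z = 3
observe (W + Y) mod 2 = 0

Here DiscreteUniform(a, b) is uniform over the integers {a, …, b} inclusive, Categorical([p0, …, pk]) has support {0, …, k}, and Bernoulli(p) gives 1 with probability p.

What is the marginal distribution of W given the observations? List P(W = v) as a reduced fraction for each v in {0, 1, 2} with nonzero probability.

P(W=0) = 4/13, P(W=1) = 9/52, P(W=2) = 27/52

Enumerate traces; 80 have nonzero weight after conditioning:
  (V=1, Y=0, W=0, X=2, U=0, Z=1) weight 1/400
  (V=1, Y=0, W=0, X=2, U=1, Z=1) weight 1/200
  (V=1, Y=0, W=0, X=2, U=2, Z=1) weight 1/800
  (V=1, Y=0, W=0, X=2, U=3, Z=1) weight 3/800
  (V=1, Y=0, W=0, X=3, U=0, Z=0) weight 1/400
  (V=1, Y=0, W=0, X=3, U=1, Z=0) weight 1/200
  (V=1, Y=0, W=0, X=3, U=2, Z=0) weight 1/800
  (V=1, Y=0, W=0, X=3, U=3, Z=0) weight 3/800
  (V=1, Y=0, W=2, X=2, U=0, Z=1) weight 3/400
  (V=1, Y=1, W=1, X=2, U=0, Z=1) weight 3/1600
  … 70 more
Group by W:
  weight(W=0) = 4/45
  weight(W=1) = 1/20
  weight(W=2) = 3/20
Total weight = 4/45 + 1/20 + 3/20 = 13/45
P(W=0 | obs) = 4/45 / 13/45 = 4/13
P(W=1 | obs) = 1/20 / 13/45 = 9/52
P(W=2 | obs) = 3/20 / 13/45 = 27/52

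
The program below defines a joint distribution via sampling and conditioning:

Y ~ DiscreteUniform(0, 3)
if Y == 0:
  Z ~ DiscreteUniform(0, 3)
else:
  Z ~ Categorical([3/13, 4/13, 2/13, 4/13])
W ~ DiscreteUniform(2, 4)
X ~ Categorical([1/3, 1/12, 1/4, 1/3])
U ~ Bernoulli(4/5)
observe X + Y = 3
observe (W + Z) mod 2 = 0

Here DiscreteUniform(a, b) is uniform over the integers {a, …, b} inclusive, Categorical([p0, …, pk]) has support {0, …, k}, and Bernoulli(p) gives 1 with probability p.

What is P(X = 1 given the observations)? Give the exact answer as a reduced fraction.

Enumerate traces; 48 have nonzero weight after conditioning:
  (Y=0, Z=0, W=2, X=3, U=0) weight 1/720
  (Y=0, Z=0, W=2, X=3, U=1) weight 1/180
  (Y=0, Z=0, W=4, X=3, U=0) weight 1/720
  (Y=0, Z=0, W=4, X=3, U=1) weight 1/180
  (Y=0, Z=1, W=3, X=3, U=0) weight 1/720
  (Y=0, Z=1, W=3, X=3, U=1) weight 1/180
  (Y=0, Z=2, W=2, X=3, U=0) weight 1/720
  (Y=0, Z=2, W=2, X=3, U=1) weight 1/180
  (Y=1, Z=0, W=2, X=2, U=0) weight 1/1040
  (Y=2, Z=0, W=2, X=1, U=0) weight 1/3120
  … 38 more
Group by X:
  weight(X=0) = 1/26
  weight(X=1) = 1/104
  weight(X=2) = 3/104
  weight(X=3) = 1/24
Total weight = 1/26 + 1/104 + 3/104 + 1/24 = 37/312
P(X=0 | obs) = 1/26 / 37/312 = 12/37
P(X=1 | obs) = 1/104 / 37/312 = 3/37
P(X=2 | obs) = 3/104 / 37/312 = 9/37
P(X=3 | obs) = 1/24 / 37/312 = 13/37

P(X = 1 | obs) = 3/37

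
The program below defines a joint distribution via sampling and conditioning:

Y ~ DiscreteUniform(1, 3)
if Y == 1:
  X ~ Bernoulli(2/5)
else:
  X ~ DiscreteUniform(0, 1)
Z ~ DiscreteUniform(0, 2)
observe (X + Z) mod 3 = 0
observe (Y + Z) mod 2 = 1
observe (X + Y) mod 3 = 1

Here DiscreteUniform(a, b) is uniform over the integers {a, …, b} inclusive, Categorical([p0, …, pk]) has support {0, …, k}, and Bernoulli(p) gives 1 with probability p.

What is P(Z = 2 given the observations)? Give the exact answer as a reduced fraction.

Enumerate traces; 2 have nonzero weight after conditioning:
  (Y=1, X=0, Z=0) weight 1/15
  (Y=3, X=1, Z=2) weight 1/18
Group by Z:
  weight(Z=0) = 1/15
  weight(Z=2) = 1/18
Total weight = 1/15 + 1/18 = 11/90
P(Z=0 | obs) = 1/15 / 11/90 = 6/11
P(Z=2 | obs) = 1/18 / 11/90 = 5/11

P(Z = 2 | obs) = 5/11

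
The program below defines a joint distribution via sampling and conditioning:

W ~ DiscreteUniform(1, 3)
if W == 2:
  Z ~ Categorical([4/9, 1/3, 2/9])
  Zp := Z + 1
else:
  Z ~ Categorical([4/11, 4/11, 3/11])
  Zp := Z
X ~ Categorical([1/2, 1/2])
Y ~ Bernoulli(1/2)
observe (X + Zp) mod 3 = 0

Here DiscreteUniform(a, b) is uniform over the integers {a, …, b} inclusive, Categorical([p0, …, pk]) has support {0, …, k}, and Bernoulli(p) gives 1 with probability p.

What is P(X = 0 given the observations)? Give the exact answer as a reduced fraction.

P(X = 0 | obs) = 94/181

Enumerate traces; 12 have nonzero weight after conditioning:
  (W=1, Z=0, X=0, Y=0) weight 1/33
  (W=1, Z=0, X=0, Y=1) weight 1/33
  (W=1, Z=2, X=1, Y=0) weight 1/44
  (W=1, Z=2, X=1, Y=1) weight 1/44
  (W=2, Z=1, X=1, Y=0) weight 1/36
  (W=2, Z=1, X=1, Y=1) weight 1/36
  (W=2, Z=2, X=0, Y=0) weight 1/54
  (W=2, Z=2, X=0, Y=1) weight 1/54
  … 4 more
Group by X:
  weight(X=0) = 47/297
  weight(X=1) = 29/198
Total weight = 47/297 + 29/198 = 181/594
P(X=0 | obs) = 47/297 / 181/594 = 94/181
P(X=1 | obs) = 29/198 / 181/594 = 87/181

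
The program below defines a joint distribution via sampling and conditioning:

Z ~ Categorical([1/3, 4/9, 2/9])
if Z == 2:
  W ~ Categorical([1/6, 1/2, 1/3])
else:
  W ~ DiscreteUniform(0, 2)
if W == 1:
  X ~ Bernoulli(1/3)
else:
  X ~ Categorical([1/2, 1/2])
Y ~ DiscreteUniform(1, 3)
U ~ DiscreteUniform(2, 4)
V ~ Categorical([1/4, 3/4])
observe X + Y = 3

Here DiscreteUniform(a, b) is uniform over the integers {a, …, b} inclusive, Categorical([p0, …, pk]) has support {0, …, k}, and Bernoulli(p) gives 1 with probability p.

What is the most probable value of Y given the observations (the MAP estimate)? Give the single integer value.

argmax_v P(Y = v | obs) = 3

Enumerate traces; 108 have nonzero weight after conditioning:
  (Z=0, W=0, X=0, Y=3, U=2, V=0) weight 1/648
  (Z=0, W=0, X=0, Y=3, U=2, V=1) weight 1/216
  (Z=0, W=0, X=0, Y=3, U=3, V=0) weight 1/648
  (Z=0, W=0, X=0, Y=3, U=3, V=1) weight 1/216
  (Z=0, W=0, X=0, Y=3, U=4, V=0) weight 1/648
  (Z=0, W=0, X=0, Y=3, U=4, V=1) weight 1/216
  (Z=0, W=0, X=1, Y=2, U=2, V=0) weight 1/648
  (Z=0, W=0, X=1, Y=2, U=2, V=1) weight 1/216
  … 100 more
Group by Y:
  weight(Y=2) = 71/486
  weight(Y=3) = 91/486
Total weight = 71/486 + 91/486 = 1/3
P(Y=2 | obs) = 71/486 / 1/3 = 71/162
P(Y=3 | obs) = 91/486 / 1/3 = 91/162
argmax = 3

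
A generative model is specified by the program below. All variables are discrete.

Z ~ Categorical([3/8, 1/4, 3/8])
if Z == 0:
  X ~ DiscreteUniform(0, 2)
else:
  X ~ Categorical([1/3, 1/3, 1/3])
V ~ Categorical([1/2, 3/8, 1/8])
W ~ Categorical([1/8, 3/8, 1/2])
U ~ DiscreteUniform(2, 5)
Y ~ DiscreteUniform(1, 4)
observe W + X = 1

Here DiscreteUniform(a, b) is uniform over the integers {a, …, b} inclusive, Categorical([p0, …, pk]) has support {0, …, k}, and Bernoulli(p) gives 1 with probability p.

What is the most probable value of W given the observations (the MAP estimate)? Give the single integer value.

Enumerate traces; 288 have nonzero weight after conditioning:
  (Z=0, X=0, V=0, W=1, U=2, Y=1) weight 3/2048
  (Z=0, X=0, V=0, W=1, U=2, Y=2) weight 3/2048
  (Z=0, X=0, V=0, W=1, U=2, Y=3) weight 3/2048
  (Z=0, X=0, V=0, W=1, U=2, Y=4) weight 3/2048
  (Z=0, X=0, V=0, W=1, U=3, Y=1) weight 3/2048
  (Z=0, X=0, V=0, W=1, U=3, Y=2) weight 3/2048
  (Z=0, X=0, V=0, W=1, U=3, Y=3) weight 3/2048
  (Z=0, X=0, V=0, W=1, U=3, Y=4) weight 3/2048
  (Z=0, X=1, V=0, W=0, U=2, Y=1) weight 1/2048
  … 279 more
Group by W:
  weight(W=0) = 1/24
  weight(W=1) = 1/8
Total weight = 1/24 + 1/8 = 1/6
P(W=0 | obs) = 1/24 / 1/6 = 1/4
P(W=1 | obs) = 1/8 / 1/6 = 3/4
argmax = 1

argmax_v P(W = v | obs) = 1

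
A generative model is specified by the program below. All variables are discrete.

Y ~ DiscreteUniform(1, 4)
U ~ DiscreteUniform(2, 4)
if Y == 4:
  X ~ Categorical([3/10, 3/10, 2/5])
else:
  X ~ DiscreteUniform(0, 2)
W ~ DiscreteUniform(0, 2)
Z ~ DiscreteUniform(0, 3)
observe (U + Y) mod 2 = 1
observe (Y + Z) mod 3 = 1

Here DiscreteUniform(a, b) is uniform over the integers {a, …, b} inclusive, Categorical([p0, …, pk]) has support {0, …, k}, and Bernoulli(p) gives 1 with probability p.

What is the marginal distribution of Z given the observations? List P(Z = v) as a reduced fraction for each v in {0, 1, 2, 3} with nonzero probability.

P(Z=0) = 1/3, P(Z=1) = 2/9, P(Z=2) = 1/9, P(Z=3) = 1/3

Enumerate traces; 81 have nonzero weight after conditioning:
  (Y=1, U=2, X=0, W=0, Z=0) weight 1/432
  (Y=1, U=2, X=0, W=0, Z=3) weight 1/432
  (Y=1, U=2, X=0, W=1, Z=0) weight 1/432
  (Y=1, U=2, X=0, W=1, Z=3) weight 1/432
  (Y=1, U=2, X=0, W=2, Z=0) weight 1/432
  (Y=1, U=2, X=0, W=2, Z=3) weight 1/432
  (Y=1, U=2, X=1, W=0, Z=0) weight 1/432
  (Y=1, U=2, X=1, W=0, Z=3) weight 1/432
  (Y=2, U=3, X=0, W=0, Z=2) weight 1/432
  (Y=3, U=2, X=0, W=0, Z=1) weight 1/432
  … 71 more
Group by Z:
  weight(Z=0) = 1/16
  weight(Z=1) = 1/24
  weight(Z=2) = 1/48
  weight(Z=3) = 1/16
Total weight = 1/16 + 1/24 + 1/48 + 1/16 = 3/16
P(Z=0 | obs) = 1/16 / 3/16 = 1/3
P(Z=1 | obs) = 1/24 / 3/16 = 2/9
P(Z=2 | obs) = 1/48 / 3/16 = 1/9
P(Z=3 | obs) = 1/16 / 3/16 = 1/3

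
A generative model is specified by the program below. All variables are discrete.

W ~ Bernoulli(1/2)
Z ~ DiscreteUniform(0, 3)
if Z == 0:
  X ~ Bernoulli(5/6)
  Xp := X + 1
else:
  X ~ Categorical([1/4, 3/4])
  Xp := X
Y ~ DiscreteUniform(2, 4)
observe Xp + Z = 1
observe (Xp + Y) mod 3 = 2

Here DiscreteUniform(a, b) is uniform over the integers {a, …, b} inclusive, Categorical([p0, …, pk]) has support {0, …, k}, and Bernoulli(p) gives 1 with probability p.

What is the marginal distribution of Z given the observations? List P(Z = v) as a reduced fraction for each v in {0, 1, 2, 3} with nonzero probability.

Enumerate traces; 4 have nonzero weight after conditioning:
  (W=0, Z=0, X=0, Y=4) weight 1/144
  (W=0, Z=1, X=0, Y=2) weight 1/96
  (W=1, Z=0, X=0, Y=4) weight 1/144
  (W=1, Z=1, X=0, Y=2) weight 1/96
Group by Z:
  weight(Z=0) = 1/72
  weight(Z=1) = 1/48
Total weight = 1/72 + 1/48 = 5/144
P(Z=0 | obs) = 1/72 / 5/144 = 2/5
P(Z=1 | obs) = 1/48 / 5/144 = 3/5

P(Z=0) = 2/5, P(Z=1) = 3/5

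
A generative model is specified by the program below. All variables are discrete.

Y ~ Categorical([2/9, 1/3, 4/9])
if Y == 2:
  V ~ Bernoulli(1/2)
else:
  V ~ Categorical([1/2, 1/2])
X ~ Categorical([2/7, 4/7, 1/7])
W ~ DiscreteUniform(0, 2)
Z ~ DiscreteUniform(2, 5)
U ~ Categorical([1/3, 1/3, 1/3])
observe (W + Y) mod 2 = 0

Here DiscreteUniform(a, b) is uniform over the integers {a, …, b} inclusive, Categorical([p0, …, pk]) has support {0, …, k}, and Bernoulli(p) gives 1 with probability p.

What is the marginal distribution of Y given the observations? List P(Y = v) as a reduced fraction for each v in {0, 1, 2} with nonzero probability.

P(Y=0) = 4/15, P(Y=1) = 1/5, P(Y=2) = 8/15

Enumerate traces; 360 have nonzero weight after conditioning:
  (Y=0, V=0, X=0, W=0, Z=2, U=0) weight 1/1134
  (Y=0, V=0, X=0, W=0, Z=2, U=1) weight 1/1134
  (Y=0, V=0, X=0, W=0, Z=2, U=2) weight 1/1134
  (Y=0, V=0, X=0, W=0, Z=3, U=0) weight 1/1134
  (Y=0, V=0, X=0, W=0, Z=3, U=1) weight 1/1134
  (Y=0, V=0, X=0, W=0, Z=3, U=2) weight 1/1134
  (Y=0, V=0, X=0, W=0, Z=4, U=0) weight 1/1134
  (Y=0, V=0, X=0, W=0, Z=4, U=1) weight 1/1134
  (Y=1, V=0, X=0, W=1, Z=2, U=0) weight 1/756
  (Y=2, V=0, X=0, W=0, Z=2, U=0) weight 1/567
  … 350 more
Group by Y:
  weight(Y=0) = 4/27
  weight(Y=1) = 1/9
  weight(Y=2) = 8/27
Total weight = 4/27 + 1/9 + 8/27 = 5/9
P(Y=0 | obs) = 4/27 / 5/9 = 4/15
P(Y=1 | obs) = 1/9 / 5/9 = 1/5
P(Y=2 | obs) = 8/27 / 5/9 = 8/15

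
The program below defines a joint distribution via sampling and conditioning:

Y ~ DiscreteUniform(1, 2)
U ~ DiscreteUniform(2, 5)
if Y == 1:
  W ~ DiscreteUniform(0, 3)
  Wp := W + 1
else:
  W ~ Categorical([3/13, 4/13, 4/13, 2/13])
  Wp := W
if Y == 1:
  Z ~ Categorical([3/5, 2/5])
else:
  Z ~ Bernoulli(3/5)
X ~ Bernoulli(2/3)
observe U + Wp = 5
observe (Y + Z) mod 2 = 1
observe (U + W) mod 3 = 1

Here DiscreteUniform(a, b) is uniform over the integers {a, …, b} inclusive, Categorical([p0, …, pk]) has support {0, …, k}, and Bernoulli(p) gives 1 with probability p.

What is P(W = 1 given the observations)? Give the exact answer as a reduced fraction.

Enumerate traces; 6 have nonzero weight after conditioning:
  (Y=1, U=2, W=2, Z=0, X=0) weight 1/160
  (Y=1, U=2, W=2, Z=0, X=1) weight 1/80
  (Y=1, U=3, W=1, Z=0, X=0) weight 1/160
  (Y=1, U=3, W=1, Z=0, X=1) weight 1/80
  (Y=1, U=4, W=0, Z=0, X=0) weight 1/160
  (Y=1, U=4, W=0, Z=0, X=1) weight 1/80
Group by W:
  weight(W=0) = 3/160
  weight(W=1) = 3/160
  weight(W=2) = 3/160
Total weight = 3/160 + 3/160 + 3/160 = 9/160
P(W=0 | obs) = 3/160 / 9/160 = 1/3
P(W=1 | obs) = 3/160 / 9/160 = 1/3
P(W=2 | obs) = 3/160 / 9/160 = 1/3

P(W = 1 | obs) = 1/3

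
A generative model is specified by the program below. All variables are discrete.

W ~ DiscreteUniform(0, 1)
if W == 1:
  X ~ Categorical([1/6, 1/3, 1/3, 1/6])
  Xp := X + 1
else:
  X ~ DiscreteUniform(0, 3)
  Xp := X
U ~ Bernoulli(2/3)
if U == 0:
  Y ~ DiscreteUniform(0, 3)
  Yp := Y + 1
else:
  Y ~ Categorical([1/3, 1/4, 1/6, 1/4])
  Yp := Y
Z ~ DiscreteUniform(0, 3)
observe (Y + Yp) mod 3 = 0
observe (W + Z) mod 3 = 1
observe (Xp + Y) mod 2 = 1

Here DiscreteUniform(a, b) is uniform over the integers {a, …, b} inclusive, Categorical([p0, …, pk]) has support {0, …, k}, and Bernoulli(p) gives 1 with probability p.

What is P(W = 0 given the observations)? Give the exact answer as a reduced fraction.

P(W = 0 | obs) = 1/3

Enumerate traces; 18 have nonzero weight after conditioning:
  (W=0, X=0, U=0, Y=1, Z=1) weight 1/384
  (W=0, X=0, U=1, Y=3, Z=1) weight 1/192
  (W=0, X=1, U=1, Y=0, Z=1) weight 1/144
  (W=0, X=2, U=0, Y=1, Z=1) weight 1/384
  (W=0, X=2, U=1, Y=3, Z=1) weight 1/192
  (W=0, X=3, U=1, Y=0, Z=1) weight 1/144
  (W=1, X=0, U=1, Y=0, Z=0) weight 1/216
  (W=1, X=0, U=1, Y=0, Z=3) weight 1/216
  … 10 more
Group by W:
  weight(W=0) = 17/576
  weight(W=1) = 17/288
Total weight = 17/576 + 17/288 = 17/192
P(W=0 | obs) = 17/576 / 17/192 = 1/3
P(W=1 | obs) = 17/288 / 17/192 = 2/3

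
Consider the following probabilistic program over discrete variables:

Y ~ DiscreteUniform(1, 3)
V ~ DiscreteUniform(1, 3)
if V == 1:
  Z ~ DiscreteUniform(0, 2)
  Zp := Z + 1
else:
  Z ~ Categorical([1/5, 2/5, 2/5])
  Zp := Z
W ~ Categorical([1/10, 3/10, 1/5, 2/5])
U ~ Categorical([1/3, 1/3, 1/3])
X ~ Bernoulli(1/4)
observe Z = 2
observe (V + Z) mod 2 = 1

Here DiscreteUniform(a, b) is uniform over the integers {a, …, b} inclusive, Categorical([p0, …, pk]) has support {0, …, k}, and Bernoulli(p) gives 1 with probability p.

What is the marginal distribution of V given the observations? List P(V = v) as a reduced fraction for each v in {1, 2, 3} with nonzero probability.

P(V=1) = 5/11, P(V=3) = 6/11

Enumerate traces; 144 have nonzero weight after conditioning:
  (Y=1, V=1, Z=2, W=0, U=0, X=0) weight 1/1080
  (Y=1, V=1, Z=2, W=0, U=0, X=1) weight 1/3240
  (Y=1, V=1, Z=2, W=0, U=1, X=0) weight 1/1080
  (Y=1, V=1, Z=2, W=0, U=1, X=1) weight 1/3240
  (Y=1, V=1, Z=2, W=0, U=2, X=0) weight 1/1080
  (Y=1, V=1, Z=2, W=0, U=2, X=1) weight 1/3240
  (Y=1, V=1, Z=2, W=1, U=0, X=0) weight 1/360
  (Y=1, V=1, Z=2, W=1, U=0, X=1) weight 1/1080
  (Y=1, V=3, Z=2, W=0, U=0, X=0) weight 1/900
  … 135 more
Group by V:
  weight(V=1) = 1/9
  weight(V=3) = 2/15
Total weight = 1/9 + 2/15 = 11/45
P(V=1 | obs) = 1/9 / 11/45 = 5/11
P(V=3 | obs) = 2/15 / 11/45 = 6/11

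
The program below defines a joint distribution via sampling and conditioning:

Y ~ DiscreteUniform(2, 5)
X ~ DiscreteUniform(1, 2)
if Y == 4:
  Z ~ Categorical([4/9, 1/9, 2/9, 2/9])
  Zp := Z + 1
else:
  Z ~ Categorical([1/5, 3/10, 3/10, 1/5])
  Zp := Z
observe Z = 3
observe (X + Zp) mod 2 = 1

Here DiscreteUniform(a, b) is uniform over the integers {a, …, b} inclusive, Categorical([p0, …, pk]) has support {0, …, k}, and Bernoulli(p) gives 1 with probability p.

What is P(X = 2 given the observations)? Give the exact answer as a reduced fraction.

Enumerate traces; 4 have nonzero weight after conditioning:
  (Y=2, X=2, Z=3) weight 1/40
  (Y=3, X=2, Z=3) weight 1/40
  (Y=4, X=1, Z=3) weight 1/36
  (Y=5, X=2, Z=3) weight 1/40
Group by X:
  weight(X=1) = 1/36
  weight(X=2) = 3/40
Total weight = 1/36 + 3/40 = 37/360
P(X=1 | obs) = 1/36 / 37/360 = 10/37
P(X=2 | obs) = 3/40 / 37/360 = 27/37

P(X = 2 | obs) = 27/37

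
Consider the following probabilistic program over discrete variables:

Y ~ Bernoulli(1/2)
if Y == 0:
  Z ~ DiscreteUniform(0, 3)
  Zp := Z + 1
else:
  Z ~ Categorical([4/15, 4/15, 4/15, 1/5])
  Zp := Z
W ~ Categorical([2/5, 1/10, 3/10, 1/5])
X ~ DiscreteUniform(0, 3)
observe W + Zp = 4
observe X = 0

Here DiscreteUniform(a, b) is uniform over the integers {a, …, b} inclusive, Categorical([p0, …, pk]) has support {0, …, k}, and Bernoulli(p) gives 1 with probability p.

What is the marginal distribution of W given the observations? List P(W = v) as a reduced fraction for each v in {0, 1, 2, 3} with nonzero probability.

P(W=0) = 30/121, P(W=1) = 27/242, P(W=2) = 93/242, P(W=3) = 31/121

Enumerate traces; 7 have nonzero weight after conditioning:
  (Y=0, Z=0, W=3, X=0) weight 1/160
  (Y=0, Z=1, W=2, X=0) weight 3/320
  (Y=0, Z=2, W=1, X=0) weight 1/320
  (Y=0, Z=3, W=0, X=0) weight 1/80
  (Y=1, Z=1, W=3, X=0) weight 1/150
  (Y=1, Z=2, W=2, X=0) weight 1/100
  (Y=1, Z=3, W=1, X=0) weight 1/400
Group by W:
  weight(W=0) = 1/80
  weight(W=1) = 9/1600
  weight(W=2) = 31/1600
  weight(W=3) = 31/2400
Total weight = 1/80 + 9/1600 + 31/1600 + 31/2400 = 121/2400
P(W=0 | obs) = 1/80 / 121/2400 = 30/121
P(W=1 | obs) = 9/1600 / 121/2400 = 27/242
P(W=2 | obs) = 31/1600 / 121/2400 = 93/242
P(W=3 | obs) = 31/2400 / 121/2400 = 31/121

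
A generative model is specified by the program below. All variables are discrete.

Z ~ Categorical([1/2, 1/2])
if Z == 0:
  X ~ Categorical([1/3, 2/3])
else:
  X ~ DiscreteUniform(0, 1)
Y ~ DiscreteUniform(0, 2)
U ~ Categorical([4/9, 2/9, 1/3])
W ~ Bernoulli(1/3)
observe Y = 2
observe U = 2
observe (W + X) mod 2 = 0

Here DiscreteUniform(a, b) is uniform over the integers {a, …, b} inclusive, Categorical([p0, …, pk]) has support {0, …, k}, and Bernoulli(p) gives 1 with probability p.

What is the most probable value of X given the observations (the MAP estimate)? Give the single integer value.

argmax_v P(X = v | obs) = 0

Enumerate traces; 4 have nonzero weight after conditioning:
  (Z=0, X=0, Y=2, U=2, W=0) weight 1/81
  (Z=0, X=1, Y=2, U=2, W=1) weight 1/81
  (Z=1, X=0, Y=2, U=2, W=0) weight 1/54
  (Z=1, X=1, Y=2, U=2, W=1) weight 1/108
Group by X:
  weight(X=0) = 5/162
  weight(X=1) = 7/324
Total weight = 5/162 + 7/324 = 17/324
P(X=0 | obs) = 5/162 / 17/324 = 10/17
P(X=1 | obs) = 7/324 / 17/324 = 7/17
argmax = 0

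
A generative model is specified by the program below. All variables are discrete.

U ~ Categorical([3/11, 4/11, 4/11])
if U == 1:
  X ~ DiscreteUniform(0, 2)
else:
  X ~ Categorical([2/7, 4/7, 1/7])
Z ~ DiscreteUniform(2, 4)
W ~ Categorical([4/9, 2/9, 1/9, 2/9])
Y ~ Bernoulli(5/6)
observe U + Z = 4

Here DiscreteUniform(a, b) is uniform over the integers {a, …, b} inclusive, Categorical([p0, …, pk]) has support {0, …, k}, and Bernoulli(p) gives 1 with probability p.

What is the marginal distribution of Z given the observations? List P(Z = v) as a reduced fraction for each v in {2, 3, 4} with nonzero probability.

P(Z=2) = 4/11, P(Z=3) = 4/11, P(Z=4) = 3/11

Enumerate traces; 72 have nonzero weight after conditioning:
  (U=0, X=0, Z=4, W=0, Y=0) weight 4/2079
  (U=0, X=0, Z=4, W=0, Y=1) weight 20/2079
  (U=0, X=0, Z=4, W=1, Y=0) weight 2/2079
  (U=0, X=0, Z=4, W=1, Y=1) weight 10/2079
  (U=0, X=0, Z=4, W=2, Y=0) weight 1/2079
  (U=0, X=0, Z=4, W=2, Y=1) weight 5/2079
  (U=0, X=0, Z=4, W=3, Y=0) weight 2/2079
  (U=0, X=0, Z=4, W=3, Y=1) weight 10/2079
  (U=1, X=0, Z=3, W=0, Y=0) weight 8/2673
  (U=2, X=0, Z=2, W=0, Y=0) weight 16/6237
  … 62 more
Group by Z:
  weight(Z=2) = 4/33
  weight(Z=3) = 4/33
  weight(Z=4) = 1/11
Total weight = 4/33 + 4/33 + 1/11 = 1/3
P(Z=2 | obs) = 4/33 / 1/3 = 4/11
P(Z=3 | obs) = 4/33 / 1/3 = 4/11
P(Z=4 | obs) = 1/11 / 1/3 = 3/11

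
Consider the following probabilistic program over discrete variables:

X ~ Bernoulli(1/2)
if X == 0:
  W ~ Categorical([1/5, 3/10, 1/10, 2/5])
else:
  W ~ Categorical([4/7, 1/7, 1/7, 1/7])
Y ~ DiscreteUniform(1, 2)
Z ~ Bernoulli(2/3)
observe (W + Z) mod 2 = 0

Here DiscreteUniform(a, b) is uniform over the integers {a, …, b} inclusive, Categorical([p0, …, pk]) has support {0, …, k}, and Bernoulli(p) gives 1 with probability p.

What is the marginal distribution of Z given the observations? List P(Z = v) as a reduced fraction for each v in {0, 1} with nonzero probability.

P(Z=0) = 71/209, P(Z=1) = 138/209

Enumerate traces; 16 have nonzero weight after conditioning:
  (X=0, W=0, Y=1, Z=0) weight 1/60
  (X=0, W=0, Y=2, Z=0) weight 1/60
  (X=0, W=1, Y=1, Z=1) weight 1/20
  (X=0, W=1, Y=2, Z=1) weight 1/20
  (X=0, W=2, Y=1, Z=0) weight 1/120
  (X=0, W=2, Y=2, Z=0) weight 1/120
  (X=0, W=3, Y=1, Z=1) weight 1/15
  (X=0, W=3, Y=2, Z=1) weight 1/15
  … 8 more
Group by Z:
  weight(Z=0) = 71/420
  weight(Z=1) = 23/70
Total weight = 71/420 + 23/70 = 209/420
P(Z=0 | obs) = 71/420 / 209/420 = 71/209
P(Z=1 | obs) = 23/70 / 209/420 = 138/209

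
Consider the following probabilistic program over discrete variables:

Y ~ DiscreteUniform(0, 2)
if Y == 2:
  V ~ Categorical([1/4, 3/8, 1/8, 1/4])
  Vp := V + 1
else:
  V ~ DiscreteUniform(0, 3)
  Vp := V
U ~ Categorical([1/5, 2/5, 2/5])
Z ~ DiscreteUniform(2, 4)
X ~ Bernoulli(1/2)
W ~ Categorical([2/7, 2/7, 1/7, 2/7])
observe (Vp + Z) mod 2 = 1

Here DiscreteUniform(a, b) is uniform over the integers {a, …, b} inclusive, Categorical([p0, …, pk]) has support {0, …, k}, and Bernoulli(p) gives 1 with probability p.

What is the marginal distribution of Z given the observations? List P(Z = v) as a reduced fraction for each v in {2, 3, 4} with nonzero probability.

Enumerate traces; 432 have nonzero weight after conditioning:
  (Y=0, V=0, U=0, Z=3, X=0, W=0) weight 1/1260
  (Y=0, V=0, U=0, Z=3, X=0, W=1) weight 1/1260
  (Y=0, V=0, U=0, Z=3, X=0, W=2) weight 1/2520
  (Y=0, V=0, U=0, Z=3, X=0, W=3) weight 1/1260
  (Y=0, V=0, U=0, Z=3, X=1, W=0) weight 1/1260
  (Y=0, V=0, U=0, Z=3, X=1, W=1) weight 1/1260
  (Y=0, V=0, U=0, Z=3, X=1, W=2) weight 1/2520
  (Y=0, V=0, U=0, Z=3, X=1, W=3) weight 1/1260
  (Y=0, V=1, U=0, Z=2, X=0, W=0) weight 1/1260
  (Y=0, V=1, U=0, Z=4, X=0, W=0) weight 1/1260
  … 422 more
Group by Z:
  weight(Z=2) = 11/72
  weight(Z=3) = 13/72
  weight(Z=4) = 11/72
Total weight = 11/72 + 13/72 + 11/72 = 35/72
P(Z=2 | obs) = 11/72 / 35/72 = 11/35
P(Z=3 | obs) = 13/72 / 35/72 = 13/35
P(Z=4 | obs) = 11/72 / 35/72 = 11/35

P(Z=2) = 11/35, P(Z=3) = 13/35, P(Z=4) = 11/35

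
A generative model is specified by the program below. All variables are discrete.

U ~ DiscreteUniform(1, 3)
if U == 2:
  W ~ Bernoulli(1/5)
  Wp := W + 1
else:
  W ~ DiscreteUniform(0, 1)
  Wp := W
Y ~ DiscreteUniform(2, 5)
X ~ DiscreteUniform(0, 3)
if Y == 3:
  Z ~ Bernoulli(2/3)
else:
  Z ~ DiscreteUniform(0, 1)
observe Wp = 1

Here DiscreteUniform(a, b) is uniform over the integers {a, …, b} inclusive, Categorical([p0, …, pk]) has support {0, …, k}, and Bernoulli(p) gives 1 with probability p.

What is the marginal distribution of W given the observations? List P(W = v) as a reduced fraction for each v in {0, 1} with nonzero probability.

P(W=0) = 4/9, P(W=1) = 5/9

Enumerate traces; 96 have nonzero weight after conditioning:
  (U=1, W=1, Y=2, X=0, Z=0) weight 1/192
  (U=1, W=1, Y=2, X=0, Z=1) weight 1/192
  (U=1, W=1, Y=2, X=1, Z=0) weight 1/192
  (U=1, W=1, Y=2, X=1, Z=1) weight 1/192
  (U=1, W=1, Y=2, X=2, Z=0) weight 1/192
  (U=1, W=1, Y=2, X=2, Z=1) weight 1/192
  (U=1, W=1, Y=2, X=3, Z=0) weight 1/192
  (U=1, W=1, Y=2, X=3, Z=1) weight 1/192
  (U=2, W=0, Y=2, X=0, Z=0) weight 1/120
  … 87 more
Group by W:
  weight(W=0) = 4/15
  weight(W=1) = 1/3
Total weight = 4/15 + 1/3 = 3/5
P(W=0 | obs) = 4/15 / 3/5 = 4/9
P(W=1 | obs) = 1/3 / 3/5 = 5/9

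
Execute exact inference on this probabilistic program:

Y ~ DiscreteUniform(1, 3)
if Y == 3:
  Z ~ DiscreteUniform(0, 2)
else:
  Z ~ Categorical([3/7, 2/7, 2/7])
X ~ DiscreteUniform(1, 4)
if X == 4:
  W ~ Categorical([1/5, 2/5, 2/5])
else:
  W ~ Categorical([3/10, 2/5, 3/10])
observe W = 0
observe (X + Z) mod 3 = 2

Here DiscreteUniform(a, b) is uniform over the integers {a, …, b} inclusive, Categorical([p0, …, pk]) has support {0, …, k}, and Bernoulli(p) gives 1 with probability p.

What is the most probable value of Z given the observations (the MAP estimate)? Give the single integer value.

Enumerate traces; 12 have nonzero weight after conditioning:
  (Y=1, Z=0, X=2, W=0) weight 3/280
  (Y=1, Z=1, X=1, W=0) weight 1/140
  (Y=1, Z=1, X=4, W=0) weight 1/210
  (Y=1, Z=2, X=3, W=0) weight 1/140
  (Y=2, Z=0, X=2, W=0) weight 3/280
  (Y=2, Z=1, X=1, W=0) weight 1/140
  (Y=2, Z=1, X=4, W=0) weight 1/210
  (Y=2, Z=2, X=3, W=0) weight 1/140
  … 4 more
Group by Z:
  weight(Z=0) = 5/168
  weight(Z=1) = 19/504
  weight(Z=2) = 19/840
Total weight = 5/168 + 19/504 + 19/840 = 227/2520
P(Z=0 | obs) = 5/168 / 227/2520 = 75/227
P(Z=1 | obs) = 19/504 / 227/2520 = 95/227
P(Z=2 | obs) = 19/840 / 227/2520 = 57/227
argmax = 1

argmax_v P(Z = v | obs) = 1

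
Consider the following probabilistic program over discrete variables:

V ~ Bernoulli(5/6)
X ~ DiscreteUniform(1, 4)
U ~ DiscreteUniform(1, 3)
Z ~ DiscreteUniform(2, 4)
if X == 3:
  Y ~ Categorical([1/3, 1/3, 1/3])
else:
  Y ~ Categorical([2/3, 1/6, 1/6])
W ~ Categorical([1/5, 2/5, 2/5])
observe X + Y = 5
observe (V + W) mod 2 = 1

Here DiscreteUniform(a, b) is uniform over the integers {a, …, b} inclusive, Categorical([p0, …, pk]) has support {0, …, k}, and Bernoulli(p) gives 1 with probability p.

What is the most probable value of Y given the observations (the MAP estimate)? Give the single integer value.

argmax_v P(Y = v | obs) = 2

Enumerate traces; 54 have nonzero weight after conditioning:
  (V=0, X=3, U=1, Z=2, Y=2, W=1) weight 1/1620
  (V=0, X=3, U=1, Z=3, Y=2, W=1) weight 1/1620
  (V=0, X=3, U=1, Z=4, Y=2, W=1) weight 1/1620
  (V=0, X=3, U=2, Z=2, Y=2, W=1) weight 1/1620
  (V=0, X=3, U=2, Z=3, Y=2, W=1) weight 1/1620
  (V=0, X=3, U=2, Z=4, Y=2, W=1) weight 1/1620
  (V=0, X=3, U=3, Z=2, Y=2, W=1) weight 1/1620
  (V=0, X=3, U=3, Z=3, Y=2, W=1) weight 1/1620
  (V=0, X=4, U=1, Z=2, Y=1, W=1) weight 1/3240
  … 45 more
Group by Y:
  weight(Y=1) = 17/720
  weight(Y=2) = 17/360
Total weight = 17/720 + 17/360 = 17/240
P(Y=1 | obs) = 17/720 / 17/240 = 1/3
P(Y=2 | obs) = 17/360 / 17/240 = 2/3
argmax = 2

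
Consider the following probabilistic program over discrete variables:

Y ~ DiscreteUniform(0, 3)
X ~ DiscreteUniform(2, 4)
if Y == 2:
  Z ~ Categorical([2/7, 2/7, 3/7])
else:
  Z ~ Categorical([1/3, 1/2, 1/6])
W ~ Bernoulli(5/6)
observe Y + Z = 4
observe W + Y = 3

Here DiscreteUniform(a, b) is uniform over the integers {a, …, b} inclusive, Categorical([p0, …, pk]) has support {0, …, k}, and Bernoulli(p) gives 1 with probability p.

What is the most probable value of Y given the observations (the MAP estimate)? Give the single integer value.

Enumerate traces; 6 have nonzero weight after conditioning:
  (Y=2, X=2, Z=2, W=1) weight 5/168
  (Y=2, X=3, Z=2, W=1) weight 5/168
  (Y=2, X=4, Z=2, W=1) weight 5/168
  (Y=3, X=2, Z=1, W=0) weight 1/144
  (Y=3, X=3, Z=1, W=0) weight 1/144
  (Y=3, X=4, Z=1, W=0) weight 1/144
Group by Y:
  weight(Y=2) = 5/56
  weight(Y=3) = 1/48
Total weight = 5/56 + 1/48 = 37/336
P(Y=2 | obs) = 5/56 / 37/336 = 30/37
P(Y=3 | obs) = 1/48 / 37/336 = 7/37
argmax = 2

argmax_v P(Y = v | obs) = 2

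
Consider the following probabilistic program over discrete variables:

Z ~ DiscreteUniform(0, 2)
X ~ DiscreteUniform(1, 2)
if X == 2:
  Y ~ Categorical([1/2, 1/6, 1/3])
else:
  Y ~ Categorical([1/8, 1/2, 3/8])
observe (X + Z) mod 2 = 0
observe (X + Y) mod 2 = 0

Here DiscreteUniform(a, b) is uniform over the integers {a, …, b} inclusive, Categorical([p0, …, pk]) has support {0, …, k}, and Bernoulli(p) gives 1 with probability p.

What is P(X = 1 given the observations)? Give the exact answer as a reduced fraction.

Enumerate traces; 5 have nonzero weight after conditioning:
  (Z=0, X=2, Y=0) weight 1/12
  (Z=0, X=2, Y=2) weight 1/18
  (Z=1, X=1, Y=1) weight 1/12
  (Z=2, X=2, Y=0) weight 1/12
  (Z=2, X=2, Y=2) weight 1/18
Group by X:
  weight(X=1) = 1/12
  weight(X=2) = 5/18
Total weight = 1/12 + 5/18 = 13/36
P(X=1 | obs) = 1/12 / 13/36 = 3/13
P(X=2 | obs) = 5/18 / 13/36 = 10/13

P(X = 1 | obs) = 3/13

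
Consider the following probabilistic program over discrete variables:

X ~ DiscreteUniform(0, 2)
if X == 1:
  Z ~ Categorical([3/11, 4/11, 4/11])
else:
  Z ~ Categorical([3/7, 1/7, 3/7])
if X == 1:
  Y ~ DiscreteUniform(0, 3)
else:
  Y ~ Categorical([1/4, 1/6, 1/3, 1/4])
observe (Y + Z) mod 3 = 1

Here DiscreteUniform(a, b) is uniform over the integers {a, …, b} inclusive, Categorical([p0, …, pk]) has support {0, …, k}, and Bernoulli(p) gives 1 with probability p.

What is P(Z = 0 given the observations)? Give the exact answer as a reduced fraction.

P(Z = 0 | obs) = 65/281

Enumerate traces; 12 have nonzero weight after conditioning:
  (X=0, Z=0, Y=1) weight 1/42
  (X=0, Z=1, Y=0) weight 1/84
  (X=0, Z=1, Y=3) weight 1/84
  (X=0, Z=2, Y=2) weight 1/21
  (X=1, Z=0, Y=1) weight 1/44
  (X=1, Z=1, Y=0) weight 1/33
  (X=1, Z=1, Y=3) weight 1/33
  (X=1, Z=2, Y=2) weight 1/33
  … 4 more
Group by Z:
  weight(Z=0) = 65/924
  weight(Z=1) = 25/231
  weight(Z=2) = 29/231
Total weight = 65/924 + 25/231 + 29/231 = 281/924
P(Z=0 | obs) = 65/924 / 281/924 = 65/281
P(Z=1 | obs) = 25/231 / 281/924 = 100/281
P(Z=2 | obs) = 29/231 / 281/924 = 116/281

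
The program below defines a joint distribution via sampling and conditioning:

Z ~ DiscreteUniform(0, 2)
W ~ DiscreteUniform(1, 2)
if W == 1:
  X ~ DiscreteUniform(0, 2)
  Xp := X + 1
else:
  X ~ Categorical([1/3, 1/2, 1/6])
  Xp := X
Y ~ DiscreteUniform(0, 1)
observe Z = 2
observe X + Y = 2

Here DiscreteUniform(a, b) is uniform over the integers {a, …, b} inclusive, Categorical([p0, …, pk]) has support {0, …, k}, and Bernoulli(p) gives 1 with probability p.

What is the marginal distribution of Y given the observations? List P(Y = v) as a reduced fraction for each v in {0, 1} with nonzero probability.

P(Y=0) = 3/8, P(Y=1) = 5/8

Enumerate traces; 4 have nonzero weight after conditioning:
  (Z=2, W=1, X=1, Y=1) weight 1/36
  (Z=2, W=1, X=2, Y=0) weight 1/36
  (Z=2, W=2, X=1, Y=1) weight 1/24
  (Z=2, W=2, X=2, Y=0) weight 1/72
Group by Y:
  weight(Y=0) = 1/24
  weight(Y=1) = 5/72
Total weight = 1/24 + 5/72 = 1/9
P(Y=0 | obs) = 1/24 / 1/9 = 3/8
P(Y=1 | obs) = 5/72 / 1/9 = 5/8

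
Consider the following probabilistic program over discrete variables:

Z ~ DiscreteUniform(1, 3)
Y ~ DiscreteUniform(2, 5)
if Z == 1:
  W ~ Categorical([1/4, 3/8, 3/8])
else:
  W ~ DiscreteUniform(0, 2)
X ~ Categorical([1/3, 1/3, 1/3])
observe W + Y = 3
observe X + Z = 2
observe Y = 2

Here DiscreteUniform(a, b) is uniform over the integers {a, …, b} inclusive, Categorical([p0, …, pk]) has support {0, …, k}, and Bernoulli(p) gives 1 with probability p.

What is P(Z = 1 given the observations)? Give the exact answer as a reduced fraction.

Enumerate traces; 2 have nonzero weight after conditioning:
  (Z=1, Y=2, W=1, X=1) weight 1/96
  (Z=2, Y=2, W=1, X=0) weight 1/108
Group by Z:
  weight(Z=1) = 1/96
  weight(Z=2) = 1/108
Total weight = 1/96 + 1/108 = 17/864
P(Z=1 | obs) = 1/96 / 17/864 = 9/17
P(Z=2 | obs) = 1/108 / 17/864 = 8/17

P(Z = 1 | obs) = 9/17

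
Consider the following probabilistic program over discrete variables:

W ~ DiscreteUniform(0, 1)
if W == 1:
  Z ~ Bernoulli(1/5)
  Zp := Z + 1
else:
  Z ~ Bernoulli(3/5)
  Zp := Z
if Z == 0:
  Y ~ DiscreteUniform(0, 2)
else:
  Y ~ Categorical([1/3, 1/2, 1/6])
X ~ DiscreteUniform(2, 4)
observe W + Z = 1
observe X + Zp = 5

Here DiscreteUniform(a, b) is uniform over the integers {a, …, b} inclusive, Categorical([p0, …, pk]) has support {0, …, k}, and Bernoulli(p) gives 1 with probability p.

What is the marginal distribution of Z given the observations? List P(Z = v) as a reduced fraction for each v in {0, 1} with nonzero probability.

P(Z=0) = 4/7, P(Z=1) = 3/7

Enumerate traces; 6 have nonzero weight after conditioning:
  (W=0, Z=1, Y=0, X=4) weight 1/30
  (W=0, Z=1, Y=1, X=4) weight 1/20
  (W=0, Z=1, Y=2, X=4) weight 1/60
  (W=1, Z=0, Y=0, X=4) weight 2/45
  (W=1, Z=0, Y=1, X=4) weight 2/45
  (W=1, Z=0, Y=2, X=4) weight 2/45
Group by Z:
  weight(Z=0) = 2/15
  weight(Z=1) = 1/10
Total weight = 2/15 + 1/10 = 7/30
P(Z=0 | obs) = 2/15 / 7/30 = 4/7
P(Z=1 | obs) = 1/10 / 7/30 = 3/7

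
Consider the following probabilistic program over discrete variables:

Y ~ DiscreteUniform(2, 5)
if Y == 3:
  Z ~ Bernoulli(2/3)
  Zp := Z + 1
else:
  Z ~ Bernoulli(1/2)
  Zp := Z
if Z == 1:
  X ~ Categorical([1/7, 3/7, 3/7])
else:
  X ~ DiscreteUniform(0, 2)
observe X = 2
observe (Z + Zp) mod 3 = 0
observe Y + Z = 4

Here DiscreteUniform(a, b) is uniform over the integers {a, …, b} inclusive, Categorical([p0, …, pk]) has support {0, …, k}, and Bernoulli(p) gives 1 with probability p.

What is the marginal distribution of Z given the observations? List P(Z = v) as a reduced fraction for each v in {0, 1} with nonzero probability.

P(Z=0) = 7/19, P(Z=1) = 12/19

Enumerate traces; 2 have nonzero weight after conditioning:
  (Y=3, Z=1, X=2) weight 1/14
  (Y=4, Z=0, X=2) weight 1/24
Group by Z:
  weight(Z=0) = 1/24
  weight(Z=1) = 1/14
Total weight = 1/24 + 1/14 = 19/168
P(Z=0 | obs) = 1/24 / 19/168 = 7/19
P(Z=1 | obs) = 1/14 / 19/168 = 12/19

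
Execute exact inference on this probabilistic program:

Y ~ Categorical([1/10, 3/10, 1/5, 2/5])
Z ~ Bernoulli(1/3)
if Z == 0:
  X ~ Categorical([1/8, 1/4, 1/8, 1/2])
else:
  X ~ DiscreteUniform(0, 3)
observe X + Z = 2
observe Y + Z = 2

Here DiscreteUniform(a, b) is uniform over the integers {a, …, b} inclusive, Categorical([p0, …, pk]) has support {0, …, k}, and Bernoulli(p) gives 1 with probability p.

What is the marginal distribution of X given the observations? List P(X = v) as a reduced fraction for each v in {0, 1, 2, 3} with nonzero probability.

Enumerate traces; 2 have nonzero weight after conditioning:
  (Y=1, Z=1, X=1) weight 1/40
  (Y=2, Z=0, X=2) weight 1/60
Group by X:
  weight(X=1) = 1/40
  weight(X=2) = 1/60
Total weight = 1/40 + 1/60 = 1/24
P(X=1 | obs) = 1/40 / 1/24 = 3/5
P(X=2 | obs) = 1/60 / 1/24 = 2/5

P(X=1) = 3/5, P(X=2) = 2/5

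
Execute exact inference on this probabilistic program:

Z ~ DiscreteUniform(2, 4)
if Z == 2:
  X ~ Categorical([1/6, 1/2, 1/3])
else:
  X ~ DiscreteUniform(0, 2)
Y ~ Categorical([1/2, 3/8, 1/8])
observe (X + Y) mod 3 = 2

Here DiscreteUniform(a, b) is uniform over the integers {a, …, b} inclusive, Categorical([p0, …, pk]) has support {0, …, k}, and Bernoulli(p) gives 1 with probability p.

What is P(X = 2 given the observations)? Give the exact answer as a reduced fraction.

Enumerate traces; 9 have nonzero weight after conditioning:
  (Z=2, X=0, Y=2) weight 1/144
  (Z=2, X=1, Y=1) weight 1/16
  (Z=2, X=2, Y=0) weight 1/18
  (Z=3, X=0, Y=2) weight 1/72
  (Z=3, X=1, Y=1) weight 1/24
  (Z=3, X=2, Y=0) weight 1/18
  (Z=4, X=0, Y=2) weight 1/72
  (Z=4, X=1, Y=1) weight 1/24
  … 1 more
Group by X:
  weight(X=0) = 5/144
  weight(X=1) = 7/48
  weight(X=2) = 1/6
Total weight = 5/144 + 7/48 + 1/6 = 25/72
P(X=0 | obs) = 5/144 / 25/72 = 1/10
P(X=1 | obs) = 7/48 / 25/72 = 21/50
P(X=2 | obs) = 1/6 / 25/72 = 12/25

P(X = 2 | obs) = 12/25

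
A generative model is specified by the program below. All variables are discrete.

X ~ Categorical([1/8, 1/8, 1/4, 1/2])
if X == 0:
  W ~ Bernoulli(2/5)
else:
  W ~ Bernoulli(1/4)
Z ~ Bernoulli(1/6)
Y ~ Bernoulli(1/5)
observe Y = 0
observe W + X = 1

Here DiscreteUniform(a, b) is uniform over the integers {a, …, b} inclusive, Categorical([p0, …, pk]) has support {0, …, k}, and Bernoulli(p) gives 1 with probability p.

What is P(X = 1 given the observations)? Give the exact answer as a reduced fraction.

Enumerate traces; 4 have nonzero weight after conditioning:
  (X=0, W=1, Z=0, Y=0) weight 1/30
  (X=0, W=1, Z=1, Y=0) weight 1/150
  (X=1, W=0, Z=0, Y=0) weight 1/16
  (X=1, W=0, Z=1, Y=0) weight 1/80
Group by X:
  weight(X=0) = 1/25
  weight(X=1) = 3/40
Total weight = 1/25 + 3/40 = 23/200
P(X=0 | obs) = 1/25 / 23/200 = 8/23
P(X=1 | obs) = 3/40 / 23/200 = 15/23

P(X = 1 | obs) = 15/23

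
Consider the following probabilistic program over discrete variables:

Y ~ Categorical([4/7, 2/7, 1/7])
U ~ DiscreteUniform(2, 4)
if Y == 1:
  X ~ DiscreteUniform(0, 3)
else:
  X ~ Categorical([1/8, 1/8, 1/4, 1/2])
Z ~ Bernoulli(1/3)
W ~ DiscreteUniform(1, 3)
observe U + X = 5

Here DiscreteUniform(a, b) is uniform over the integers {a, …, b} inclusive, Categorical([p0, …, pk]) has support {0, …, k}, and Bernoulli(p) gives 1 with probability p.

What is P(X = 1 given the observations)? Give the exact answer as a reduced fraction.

Enumerate traces; 54 have nonzero weight after conditioning:
  (Y=0, U=2, X=3, Z=0, W=1) weight 4/189
  (Y=0, U=2, X=3, Z=0, W=2) weight 4/189
  (Y=0, U=2, X=3, Z=0, W=3) weight 4/189
  (Y=0, U=2, X=3, Z=1, W=1) weight 2/189
  (Y=0, U=2, X=3, Z=1, W=2) weight 2/189
  (Y=0, U=2, X=3, Z=1, W=3) weight 2/189
  (Y=0, U=3, X=2, Z=0, W=1) weight 2/189
  (Y=0, U=3, X=2, Z=0, W=2) weight 2/189
  (Y=0, U=4, X=1, Z=0, W=1) weight 1/189
  … 45 more
Group by X:
  weight(X=1) = 3/56
  weight(X=2) = 1/12
  weight(X=3) = 1/7
Total weight = 3/56 + 1/12 + 1/7 = 47/168
P(X=1 | obs) = 3/56 / 47/168 = 9/47
P(X=2 | obs) = 1/12 / 47/168 = 14/47
P(X=3 | obs) = 1/7 / 47/168 = 24/47

P(X = 1 | obs) = 9/47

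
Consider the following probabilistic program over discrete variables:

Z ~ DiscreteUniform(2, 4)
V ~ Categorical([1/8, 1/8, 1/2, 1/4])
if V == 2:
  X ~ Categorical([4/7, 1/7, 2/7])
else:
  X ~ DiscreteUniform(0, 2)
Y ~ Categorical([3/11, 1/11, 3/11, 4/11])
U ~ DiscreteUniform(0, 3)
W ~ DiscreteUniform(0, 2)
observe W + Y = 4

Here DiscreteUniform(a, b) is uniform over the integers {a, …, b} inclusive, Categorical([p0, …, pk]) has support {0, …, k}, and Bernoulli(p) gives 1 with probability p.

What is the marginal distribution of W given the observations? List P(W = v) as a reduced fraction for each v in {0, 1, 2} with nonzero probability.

P(W=1) = 4/7, P(W=2) = 3/7

Enumerate traces; 288 have nonzero weight after conditioning:
  (Z=2, V=0, X=0, Y=2, U=0, W=2) weight 1/3168
  (Z=2, V=0, X=0, Y=2, U=1, W=2) weight 1/3168
  (Z=2, V=0, X=0, Y=2, U=2, W=2) weight 1/3168
  (Z=2, V=0, X=0, Y=2, U=3, W=2) weight 1/3168
  (Z=2, V=0, X=0, Y=3, U=0, W=1) weight 1/2376
  (Z=2, V=0, X=0, Y=3, U=1, W=1) weight 1/2376
  (Z=2, V=0, X=0, Y=3, U=2, W=1) weight 1/2376
  (Z=2, V=0, X=0, Y=3, U=3, W=1) weight 1/2376
  … 280 more
Group by W:
  weight(W=1) = 4/33
  weight(W=2) = 1/11
Total weight = 4/33 + 1/11 = 7/33
P(W=1 | obs) = 4/33 / 7/33 = 4/7
P(W=2 | obs) = 1/11 / 7/33 = 3/7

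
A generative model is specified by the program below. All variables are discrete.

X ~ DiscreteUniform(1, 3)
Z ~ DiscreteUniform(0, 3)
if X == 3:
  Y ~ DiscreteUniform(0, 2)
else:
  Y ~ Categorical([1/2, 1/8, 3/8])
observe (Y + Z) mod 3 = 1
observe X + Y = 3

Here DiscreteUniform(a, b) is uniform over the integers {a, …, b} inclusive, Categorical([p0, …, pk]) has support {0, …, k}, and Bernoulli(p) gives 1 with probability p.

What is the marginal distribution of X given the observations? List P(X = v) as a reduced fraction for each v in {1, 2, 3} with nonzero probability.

Enumerate traces; 4 have nonzero weight after conditioning:
  (X=1, Z=2, Y=2) weight 1/32
  (X=2, Z=0, Y=1) weight 1/96
  (X=2, Z=3, Y=1) weight 1/96
  (X=3, Z=1, Y=0) weight 1/36
Group by X:
  weight(X=1) = 1/32
  weight(X=2) = 1/48
  weight(X=3) = 1/36
Total weight = 1/32 + 1/48 + 1/36 = 23/288
P(X=1 | obs) = 1/32 / 23/288 = 9/23
P(X=2 | obs) = 1/48 / 23/288 = 6/23
P(X=3 | obs) = 1/36 / 23/288 = 8/23

P(X=1) = 9/23, P(X=2) = 6/23, P(X=3) = 8/23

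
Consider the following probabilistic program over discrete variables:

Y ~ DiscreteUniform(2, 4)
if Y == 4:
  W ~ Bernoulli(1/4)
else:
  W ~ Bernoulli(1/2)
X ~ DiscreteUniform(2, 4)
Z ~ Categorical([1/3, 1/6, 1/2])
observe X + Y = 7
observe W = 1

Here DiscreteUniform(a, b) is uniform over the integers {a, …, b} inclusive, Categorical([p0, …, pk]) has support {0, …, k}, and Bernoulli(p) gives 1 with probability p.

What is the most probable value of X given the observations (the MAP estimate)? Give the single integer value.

Enumerate traces; 6 have nonzero weight after conditioning:
  (Y=3, W=1, X=4, Z=0) weight 1/54
  (Y=3, W=1, X=4, Z=1) weight 1/108
  (Y=3, W=1, X=4, Z=2) weight 1/36
  (Y=4, W=1, X=3, Z=0) weight 1/108
  (Y=4, W=1, X=3, Z=1) weight 1/216
  (Y=4, W=1, X=3, Z=2) weight 1/72
Group by X:
  weight(X=3) = 1/36
  weight(X=4) = 1/18
Total weight = 1/36 + 1/18 = 1/12
P(X=3 | obs) = 1/36 / 1/12 = 1/3
P(X=4 | obs) = 1/18 / 1/12 = 2/3
argmax = 4

argmax_v P(X = v | obs) = 4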